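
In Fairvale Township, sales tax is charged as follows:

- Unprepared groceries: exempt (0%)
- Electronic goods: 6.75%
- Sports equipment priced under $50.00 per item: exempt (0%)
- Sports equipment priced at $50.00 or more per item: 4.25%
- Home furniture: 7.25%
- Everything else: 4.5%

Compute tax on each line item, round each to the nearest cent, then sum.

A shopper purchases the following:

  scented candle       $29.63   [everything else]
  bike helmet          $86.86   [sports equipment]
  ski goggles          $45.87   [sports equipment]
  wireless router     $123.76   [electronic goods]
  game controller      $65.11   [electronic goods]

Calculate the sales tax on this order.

Scented candle $29.63: everything else → 4.5% → $1.33
Bike helmet $86.86: sports equipment, $50.00 or more → 4.25% → $3.69
Ski goggles $45.87: sports equipment, under $50.00 → 0% → $0.00
Wireless router $123.76: electronic goods → 6.75% → $8.35
Game controller $65.11: electronic goods → 6.75% → $4.39
Total tax = $1.33 + $3.69 + $8.35 + $4.39 = $17.76

$17.76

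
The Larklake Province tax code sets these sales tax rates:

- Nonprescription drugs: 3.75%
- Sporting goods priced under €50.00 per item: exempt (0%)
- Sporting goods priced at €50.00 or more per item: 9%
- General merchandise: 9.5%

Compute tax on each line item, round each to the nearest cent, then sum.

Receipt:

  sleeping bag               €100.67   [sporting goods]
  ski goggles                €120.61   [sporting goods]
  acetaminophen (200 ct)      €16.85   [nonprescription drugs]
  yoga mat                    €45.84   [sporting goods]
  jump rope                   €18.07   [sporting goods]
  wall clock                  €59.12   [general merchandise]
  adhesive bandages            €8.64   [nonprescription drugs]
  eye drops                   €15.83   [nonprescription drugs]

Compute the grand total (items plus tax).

€412.70

Sleeping bag €100.67: sporting goods, €50.00 or more → 9% → €9.06
Ski goggles €120.61: sporting goods, €50.00 or more → 9% → €10.85
Acetaminophen (200 ct) €16.85: nonprescription drugs → 3.75% → €0.63
Yoga mat €45.84: sporting goods, under €50.00 → 0% → €0.00
Jump rope €18.07: sporting goods, under €50.00 → 0% → €0.00
Wall clock €59.12: general merchandise → 9.5% → €5.62
Adhesive bandages €8.64: nonprescription drugs → 3.75% → €0.32
Eye drops €15.83: nonprescription drugs → 3.75% → €0.59
Subtotal = €385.63; tax = €27.07; total due = €412.70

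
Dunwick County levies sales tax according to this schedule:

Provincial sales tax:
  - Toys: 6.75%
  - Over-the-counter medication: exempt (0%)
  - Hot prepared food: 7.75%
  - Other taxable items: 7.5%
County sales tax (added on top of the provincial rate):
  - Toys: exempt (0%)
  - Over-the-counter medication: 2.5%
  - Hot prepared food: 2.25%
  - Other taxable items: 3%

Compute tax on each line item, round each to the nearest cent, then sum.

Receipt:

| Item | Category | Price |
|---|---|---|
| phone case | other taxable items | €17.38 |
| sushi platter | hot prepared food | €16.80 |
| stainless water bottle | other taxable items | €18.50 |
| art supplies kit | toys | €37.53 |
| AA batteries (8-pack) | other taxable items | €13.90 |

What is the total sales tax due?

€9.43

Phone case €17.38: other taxable items → 7.5% + 3% county = 10.5% → €1.82
Sushi platter €16.80: hot prepared food → 7.75% + 2.25% county = 10% → €1.68
Stainless water bottle €18.50: other taxable items → 7.5% + 3% county = 10.5% → €1.94
Art supplies kit €37.53: toys → 6.75% + 0% county = 6.75% → €2.53
AA batteries (8-pack) €13.90: other taxable items → 7.5% + 3% county = 10.5% → €1.46
Total tax = €1.82 + €1.68 + €1.94 + €2.53 + €1.46 = €9.43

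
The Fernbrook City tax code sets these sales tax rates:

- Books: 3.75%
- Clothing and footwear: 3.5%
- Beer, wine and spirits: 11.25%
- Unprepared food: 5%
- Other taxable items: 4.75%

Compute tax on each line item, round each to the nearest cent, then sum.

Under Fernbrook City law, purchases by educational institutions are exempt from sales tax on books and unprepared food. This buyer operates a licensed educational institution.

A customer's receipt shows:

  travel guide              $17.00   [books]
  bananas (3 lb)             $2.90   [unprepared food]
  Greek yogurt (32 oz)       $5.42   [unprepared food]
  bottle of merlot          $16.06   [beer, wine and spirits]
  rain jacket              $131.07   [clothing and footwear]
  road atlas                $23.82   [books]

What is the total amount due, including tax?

Travel guide $17.00: books, buyer-exempt → 0% → $0.00
Bananas (3 lb) $2.90: unprepared food, buyer-exempt → 0% → $0.00
Greek yogurt (32 oz) $5.42: unprepared food, buyer-exempt → 0% → $0.00
Bottle of merlot $16.06: beer, wine and spirits → 11.25% → $1.81
Rain jacket $131.07: clothing and footwear → 3.5% → $4.59
Road atlas $23.82: books, buyer-exempt → 0% → $0.00
Subtotal = $196.27; tax = $6.40; total due = $202.67

$202.67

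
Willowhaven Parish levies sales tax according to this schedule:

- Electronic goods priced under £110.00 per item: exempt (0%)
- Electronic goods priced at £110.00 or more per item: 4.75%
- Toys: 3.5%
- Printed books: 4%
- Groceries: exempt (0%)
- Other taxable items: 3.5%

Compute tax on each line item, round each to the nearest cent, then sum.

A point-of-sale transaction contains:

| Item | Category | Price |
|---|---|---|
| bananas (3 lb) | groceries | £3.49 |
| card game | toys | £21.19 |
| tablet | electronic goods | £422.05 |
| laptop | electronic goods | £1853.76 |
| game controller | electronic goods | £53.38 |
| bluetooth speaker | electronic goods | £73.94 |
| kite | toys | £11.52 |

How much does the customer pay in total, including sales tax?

Bananas (3 lb) £3.49: groceries → 0% → £0.00
Card game £21.19: toys → 3.5% → £0.74
Tablet £422.05: electronic goods, £110.00 or more → 4.75% → £20.05
Laptop £1853.76: electronic goods, £110.00 or more → 4.75% → £88.05
Game controller £53.38: electronic goods, under £110.00 → 0% → £0.00
Bluetooth speaker £73.94: electronic goods, under £110.00 → 0% → £0.00
Kite £11.52: toys → 3.5% → £0.40
Subtotal = £2439.33; tax = £109.24; total due = £2548.57

£2548.57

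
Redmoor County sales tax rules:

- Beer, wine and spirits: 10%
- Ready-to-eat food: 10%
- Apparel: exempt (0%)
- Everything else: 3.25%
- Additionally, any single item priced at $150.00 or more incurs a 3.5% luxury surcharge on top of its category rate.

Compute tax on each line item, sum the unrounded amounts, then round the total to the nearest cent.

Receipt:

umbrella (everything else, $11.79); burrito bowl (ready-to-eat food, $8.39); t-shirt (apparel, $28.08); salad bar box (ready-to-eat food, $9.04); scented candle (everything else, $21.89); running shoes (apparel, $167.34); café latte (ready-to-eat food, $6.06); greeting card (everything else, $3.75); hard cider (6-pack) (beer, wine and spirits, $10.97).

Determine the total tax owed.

$10.52

Umbrella $11.79: everything else → 3.25% → $0.383175
Burrito bowl $8.39: ready-to-eat food → 10% → $0.839
T-shirt $28.08: apparel → 0% → $0.00
Salad bar box $9.04: ready-to-eat food → 10% → $0.904
Scented candle $21.89: everything else → 3.25% → $0.711425
Running shoes $167.34: apparel → 0% + 3.5% surcharge = 3.5% → $5.8569
Café latte $6.06: ready-to-eat food → 10% → $0.606
Greeting card $3.75: everything else → 3.25% → $0.121875
Hard cider (6-pack) $10.97: beer, wine and spirits → 10% → $1.097
Unrounded tax sum = $10.519375 → $10.52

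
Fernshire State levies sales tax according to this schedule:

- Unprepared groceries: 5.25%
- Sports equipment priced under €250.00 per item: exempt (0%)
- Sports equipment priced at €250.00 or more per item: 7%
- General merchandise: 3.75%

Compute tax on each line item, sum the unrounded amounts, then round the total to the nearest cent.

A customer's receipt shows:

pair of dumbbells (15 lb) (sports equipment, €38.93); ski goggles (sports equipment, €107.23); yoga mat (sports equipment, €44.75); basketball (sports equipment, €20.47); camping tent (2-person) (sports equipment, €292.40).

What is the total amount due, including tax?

€524.25

Pair of dumbbells (15 lb) €38.93: sports equipment, under €250.00 → 0% → €0.00
Ski goggles €107.23: sports equipment, under €250.00 → 0% → €0.00
Yoga mat €44.75: sports equipment, under €250.00 → 0% → €0.00
Basketball €20.47: sports equipment, under €250.00 → 0% → €0.00
Camping tent (2-person) €292.40: sports equipment, €250.00 or more → 7% → €20.468
Subtotal = €503.78; unrounded tax = €20.468 → €20.47; total due = €524.25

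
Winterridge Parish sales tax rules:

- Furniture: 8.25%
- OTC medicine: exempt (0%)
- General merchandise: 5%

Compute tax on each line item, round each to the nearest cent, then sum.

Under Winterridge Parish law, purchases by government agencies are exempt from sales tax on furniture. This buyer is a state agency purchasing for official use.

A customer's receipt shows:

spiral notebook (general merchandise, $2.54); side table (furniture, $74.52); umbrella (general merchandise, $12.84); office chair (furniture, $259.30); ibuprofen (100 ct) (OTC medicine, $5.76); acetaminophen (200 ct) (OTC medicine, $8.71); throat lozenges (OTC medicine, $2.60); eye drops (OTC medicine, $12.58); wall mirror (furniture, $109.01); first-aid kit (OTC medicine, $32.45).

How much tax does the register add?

$0.77

Spiral notebook $2.54: general merchandise → 5% → $0.13
Side table $74.52: furniture, buyer-exempt → 0% → $0.00
Umbrella $12.84: general merchandise → 5% → $0.64
Office chair $259.30: furniture, buyer-exempt → 0% → $0.00
Ibuprofen (100 ct) $5.76: OTC medicine → 0% → $0.00
Acetaminophen (200 ct) $8.71: OTC medicine → 0% → $0.00
Throat lozenges $2.60: OTC medicine → 0% → $0.00
Eye drops $12.58: OTC medicine → 0% → $0.00
Wall mirror $109.01: furniture, buyer-exempt → 0% → $0.00
First-aid kit $32.45: OTC medicine → 0% → $0.00
Total tax = $0.13 + $0.64 = $0.77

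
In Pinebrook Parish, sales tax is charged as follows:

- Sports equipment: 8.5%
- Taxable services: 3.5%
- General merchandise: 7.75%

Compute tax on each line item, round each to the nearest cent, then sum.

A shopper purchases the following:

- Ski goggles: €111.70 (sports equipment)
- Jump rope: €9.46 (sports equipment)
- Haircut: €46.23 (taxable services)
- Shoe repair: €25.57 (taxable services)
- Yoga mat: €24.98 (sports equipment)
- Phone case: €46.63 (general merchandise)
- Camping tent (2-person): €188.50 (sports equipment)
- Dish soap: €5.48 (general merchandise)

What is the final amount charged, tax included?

Ski goggles €111.70: sports equipment → 8.5% → €9.49
Jump rope €9.46: sports equipment → 8.5% → €0.80
Haircut €46.23: taxable services → 3.5% → €1.62
Shoe repair €25.57: taxable services → 3.5% → €0.89
Yoga mat €24.98: sports equipment → 8.5% → €2.12
Phone case €46.63: general merchandise → 7.75% → €3.61
Camping tent (2-person) €188.50: sports equipment → 8.5% → €16.02
Dish soap €5.48: general merchandise → 7.75% → €0.42
Subtotal = €458.55; tax = €34.97; total due = €493.52

€493.52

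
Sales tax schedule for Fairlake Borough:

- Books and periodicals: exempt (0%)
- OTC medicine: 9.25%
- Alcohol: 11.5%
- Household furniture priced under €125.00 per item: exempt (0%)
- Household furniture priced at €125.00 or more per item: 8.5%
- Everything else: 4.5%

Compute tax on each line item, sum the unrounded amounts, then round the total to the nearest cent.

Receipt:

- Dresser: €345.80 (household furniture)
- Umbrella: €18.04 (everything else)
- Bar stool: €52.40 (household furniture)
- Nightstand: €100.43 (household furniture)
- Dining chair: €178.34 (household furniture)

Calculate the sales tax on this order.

€45.36

Dresser €345.80: household furniture, €125.00 or more → 8.5% → €29.393
Umbrella €18.04: everything else → 4.5% → €0.8118
Bar stool €52.40: household furniture, under €125.00 → 0% → €0.00
Nightstand €100.43: household furniture, under €125.00 → 0% → €0.00
Dining chair €178.34: household furniture, €125.00 or more → 8.5% → €15.1589
Unrounded tax sum = €45.3637 → €45.36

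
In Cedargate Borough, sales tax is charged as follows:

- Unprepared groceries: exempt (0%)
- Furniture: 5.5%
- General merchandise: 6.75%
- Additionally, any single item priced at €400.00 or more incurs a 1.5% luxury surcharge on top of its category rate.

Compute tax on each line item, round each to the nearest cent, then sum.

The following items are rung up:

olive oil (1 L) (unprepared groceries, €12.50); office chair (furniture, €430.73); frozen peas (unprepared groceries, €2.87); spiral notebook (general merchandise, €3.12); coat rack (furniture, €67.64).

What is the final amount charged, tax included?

Olive oil (1 L) €12.50: unprepared groceries → 0% → €0.00
Office chair €430.73: furniture → 5.5% + 1.5% surcharge = 7% → €30.15
Frozen peas €2.87: unprepared groceries → 0% → €0.00
Spiral notebook €3.12: general merchandise → 6.75% → €0.21
Coat rack €67.64: furniture → 5.5% → €3.72
Subtotal = €516.86; tax = €34.08; total due = €550.94

€550.94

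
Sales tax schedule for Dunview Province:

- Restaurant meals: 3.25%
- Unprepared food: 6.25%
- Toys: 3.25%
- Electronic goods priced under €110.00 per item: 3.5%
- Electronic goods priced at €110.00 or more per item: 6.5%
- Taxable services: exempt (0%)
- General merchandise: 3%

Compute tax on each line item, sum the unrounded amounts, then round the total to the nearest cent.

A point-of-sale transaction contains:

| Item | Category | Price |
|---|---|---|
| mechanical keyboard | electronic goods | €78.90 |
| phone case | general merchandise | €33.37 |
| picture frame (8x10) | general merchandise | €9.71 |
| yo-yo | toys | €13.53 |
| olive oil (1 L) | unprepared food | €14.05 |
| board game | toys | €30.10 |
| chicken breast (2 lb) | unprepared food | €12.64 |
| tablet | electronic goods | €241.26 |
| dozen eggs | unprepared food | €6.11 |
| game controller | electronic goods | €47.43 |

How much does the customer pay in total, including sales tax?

€511.96

Mechanical keyboard €78.90: electronic goods, under €110.00 → 3.5% → €2.7615
Phone case €33.37: general merchandise → 3% → €1.0011
Picture frame (8x10) €9.71: general merchandise → 3% → €0.2913
Yo-yo €13.53: toys → 3.25% → €0.439725
Olive oil (1 L) €14.05: unprepared food → 6.25% → €0.878125
Board game €30.10: toys → 3.25% → €0.97825
Chicken breast (2 lb) €12.64: unprepared food → 6.25% → €0.79
Tablet €241.26: electronic goods, €110.00 or more → 6.5% → €15.6819
Dozen eggs €6.11: unprepared food → 6.25% → €0.381875
Game controller €47.43: electronic goods, under €110.00 → 3.5% → €1.66005
Subtotal = €487.10; unrounded tax = €24.863825 → €24.86; total due = €511.96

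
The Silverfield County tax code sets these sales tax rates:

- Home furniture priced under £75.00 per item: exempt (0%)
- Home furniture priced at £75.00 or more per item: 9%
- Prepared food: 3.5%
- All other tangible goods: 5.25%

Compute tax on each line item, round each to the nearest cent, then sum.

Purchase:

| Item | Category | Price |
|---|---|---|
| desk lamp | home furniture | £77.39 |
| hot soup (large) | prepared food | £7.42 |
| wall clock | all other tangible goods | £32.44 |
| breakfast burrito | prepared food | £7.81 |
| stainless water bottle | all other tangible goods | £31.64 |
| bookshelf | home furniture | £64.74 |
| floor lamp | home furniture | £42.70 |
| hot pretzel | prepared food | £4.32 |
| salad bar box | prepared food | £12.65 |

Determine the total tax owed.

£11.45

Desk lamp £77.39: home furniture, £75.00 or more → 9% → £6.97
Hot soup (large) £7.42: prepared food → 3.5% → £0.26
Wall clock £32.44: all other tangible goods → 5.25% → £1.70
Breakfast burrito £7.81: prepared food → 3.5% → £0.27
Stainless water bottle £31.64: all other tangible goods → 5.25% → £1.66
Bookshelf £64.74: home furniture, under £75.00 → 0% → £0.00
Floor lamp £42.70: home furniture, under £75.00 → 0% → £0.00
Hot pretzel £4.32: prepared food → 3.5% → £0.15
Salad bar box £12.65: prepared food → 3.5% → £0.44
Total tax = £6.97 + £0.26 + £1.70 + £0.27 + £1.66 + £0.15 + £0.44 = £11.45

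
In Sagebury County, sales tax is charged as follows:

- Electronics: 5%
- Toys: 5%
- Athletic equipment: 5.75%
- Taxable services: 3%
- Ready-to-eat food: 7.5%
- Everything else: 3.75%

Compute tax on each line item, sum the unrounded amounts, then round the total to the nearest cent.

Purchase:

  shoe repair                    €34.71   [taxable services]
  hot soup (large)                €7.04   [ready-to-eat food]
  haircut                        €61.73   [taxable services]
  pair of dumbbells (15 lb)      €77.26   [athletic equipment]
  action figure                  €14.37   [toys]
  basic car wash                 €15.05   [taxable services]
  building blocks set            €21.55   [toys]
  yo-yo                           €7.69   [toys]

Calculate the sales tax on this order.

Shoe repair €34.71: taxable services → 3% → €1.0413
Hot soup (large) €7.04: ready-to-eat food → 7.5% → €0.528
Haircut €61.73: taxable services → 3% → €1.8519
Pair of dumbbells (15 lb) €77.26: athletic equipment → 5.75% → €4.44245
Action figure €14.37: toys → 5% → €0.7185
Basic car wash €15.05: taxable services → 3% → €0.4515
Building blocks set €21.55: toys → 5% → €1.0775
Yo-yo €7.69: toys → 5% → €0.3845
Unrounded tax sum = €10.49565 → €10.50

€10.50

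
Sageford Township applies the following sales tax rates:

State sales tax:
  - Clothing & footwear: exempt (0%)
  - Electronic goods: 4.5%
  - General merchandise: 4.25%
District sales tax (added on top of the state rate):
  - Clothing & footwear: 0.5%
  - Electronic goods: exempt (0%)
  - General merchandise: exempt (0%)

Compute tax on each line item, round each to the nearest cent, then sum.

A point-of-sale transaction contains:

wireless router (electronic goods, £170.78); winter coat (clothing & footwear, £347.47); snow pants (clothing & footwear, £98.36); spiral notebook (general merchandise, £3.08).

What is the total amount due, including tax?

£629.74

Wireless router £170.78: electronic goods → 4.5% + 0% district = 4.5% → £7.69
Winter coat £347.47: clothing & footwear → 0% + 0.5% district = 0.5% → £1.74
Snow pants £98.36: clothing & footwear → 0% + 0.5% district = 0.5% → £0.49
Spiral notebook £3.08: general merchandise → 4.25% + 0% district = 4.25% → £0.13
Subtotal = £619.69; tax = £10.05; total due = £629.74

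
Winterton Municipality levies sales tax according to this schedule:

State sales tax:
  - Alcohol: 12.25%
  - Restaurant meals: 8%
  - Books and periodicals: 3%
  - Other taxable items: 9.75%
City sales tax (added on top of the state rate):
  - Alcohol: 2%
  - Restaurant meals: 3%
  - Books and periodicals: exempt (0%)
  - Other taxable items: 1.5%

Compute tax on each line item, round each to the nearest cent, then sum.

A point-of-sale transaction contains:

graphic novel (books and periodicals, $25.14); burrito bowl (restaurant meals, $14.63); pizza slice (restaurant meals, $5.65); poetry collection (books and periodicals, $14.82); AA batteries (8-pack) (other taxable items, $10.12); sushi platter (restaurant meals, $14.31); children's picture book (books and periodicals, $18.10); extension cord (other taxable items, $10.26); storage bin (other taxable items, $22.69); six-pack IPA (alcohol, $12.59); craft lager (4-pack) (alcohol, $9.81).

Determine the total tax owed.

$13.56

Graphic novel $25.14: books and periodicals → 3% + 0% city = 3% → $0.75
Burrito bowl $14.63: restaurant meals → 8% + 3% city = 11% → $1.61
Pizza slice $5.65: restaurant meals → 8% + 3% city = 11% → $0.62
Poetry collection $14.82: books and periodicals → 3% + 0% city = 3% → $0.44
AA batteries (8-pack) $10.12: other taxable items → 9.75% + 1.5% city = 11.25% → $1.14
Sushi platter $14.31: restaurant meals → 8% + 3% city = 11% → $1.57
Children's picture book $18.10: books and periodicals → 3% + 0% city = 3% → $0.54
Extension cord $10.26: other taxable items → 9.75% + 1.5% city = 11.25% → $1.15
Storage bin $22.69: other taxable items → 9.75% + 1.5% city = 11.25% → $2.55
Six-pack IPA $12.59: alcohol → 12.25% + 2% city = 14.25% → $1.79
Craft lager (4-pack) $9.81: alcohol → 12.25% + 2% city = 14.25% → $1.40
Total tax = $0.75 + $1.61 + $0.62 + $0.44 + $1.14 + $1.57 + $0.54 + $1.15 + $2.55 + $1.79 + $1.40 = $13.56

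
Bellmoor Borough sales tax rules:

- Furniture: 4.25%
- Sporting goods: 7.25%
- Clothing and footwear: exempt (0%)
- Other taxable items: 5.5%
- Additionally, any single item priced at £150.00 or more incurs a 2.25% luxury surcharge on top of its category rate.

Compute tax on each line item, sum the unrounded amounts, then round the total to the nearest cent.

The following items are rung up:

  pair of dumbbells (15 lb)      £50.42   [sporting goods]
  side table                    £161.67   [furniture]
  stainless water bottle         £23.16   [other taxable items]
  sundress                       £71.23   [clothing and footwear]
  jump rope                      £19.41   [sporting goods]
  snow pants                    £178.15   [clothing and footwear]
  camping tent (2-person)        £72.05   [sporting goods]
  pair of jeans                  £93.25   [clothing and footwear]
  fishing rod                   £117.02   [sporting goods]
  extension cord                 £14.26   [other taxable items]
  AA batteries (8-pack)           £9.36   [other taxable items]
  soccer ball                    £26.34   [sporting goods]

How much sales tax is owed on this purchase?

£37.77

Pair of dumbbells (15 lb) £50.42: sporting goods → 7.25% → £3.65545
Side table £161.67: furniture → 4.25% + 2.25% surcharge = 6.5% → £10.50855
Stainless water bottle £23.16: other taxable items → 5.5% → £1.2738
Sundress £71.23: clothing and footwear → 0% → £0.00
Jump rope £19.41: sporting goods → 7.25% → £1.407225
Snow pants £178.15: clothing and footwear → 0% + 2.25% surcharge = 2.25% → £4.008375
Camping tent (2-person) £72.05: sporting goods → 7.25% → £5.223625
Pair of jeans £93.25: clothing and footwear → 0% → £0.00
Fishing rod £117.02: sporting goods → 7.25% → £8.48395
Extension cord £14.26: other taxable items → 5.5% → £0.7843
AA batteries (8-pack) £9.36: other taxable items → 5.5% → £0.5148
Soccer ball £26.34: sporting goods → 7.25% → £1.90965
Unrounded tax sum = £37.769725 → £37.77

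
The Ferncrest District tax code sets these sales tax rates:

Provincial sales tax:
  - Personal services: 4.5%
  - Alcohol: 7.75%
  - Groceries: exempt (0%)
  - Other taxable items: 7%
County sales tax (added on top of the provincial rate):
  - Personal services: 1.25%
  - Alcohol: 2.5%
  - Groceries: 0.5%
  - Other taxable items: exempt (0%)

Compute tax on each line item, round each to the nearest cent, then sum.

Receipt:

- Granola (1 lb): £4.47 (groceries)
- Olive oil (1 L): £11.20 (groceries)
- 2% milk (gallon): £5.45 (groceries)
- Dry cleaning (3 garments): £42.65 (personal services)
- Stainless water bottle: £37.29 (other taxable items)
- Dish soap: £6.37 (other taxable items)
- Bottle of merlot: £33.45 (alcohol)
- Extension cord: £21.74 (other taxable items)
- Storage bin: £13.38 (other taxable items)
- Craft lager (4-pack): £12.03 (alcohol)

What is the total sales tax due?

Granola (1 lb) £4.47: groceries → 0% + 0.5% county = 0.5% → £0.02
Olive oil (1 L) £11.20: groceries → 0% + 0.5% county = 0.5% → £0.06
2% milk (gallon) £5.45: groceries → 0% + 0.5% county = 0.5% → £0.03
Dry cleaning (3 garments) £42.65: personal services → 4.5% + 1.25% county = 5.75% → £2.45
Stainless water bottle £37.29: other taxable items → 7% + 0% county = 7% → £2.61
Dish soap £6.37: other taxable items → 7% + 0% county = 7% → £0.45
Bottle of merlot £33.45: alcohol → 7.75% + 2.5% county = 10.25% → £3.43
Extension cord £21.74: other taxable items → 7% + 0% county = 7% → £1.52
Storage bin £13.38: other taxable items → 7% + 0% county = 7% → £0.94
Craft lager (4-pack) £12.03: alcohol → 7.75% + 2.5% county = 10.25% → £1.23
Total tax = £0.02 + £0.06 + £0.03 + £2.45 + £2.61 + £0.45 + £3.43 + £1.52 + £0.94 + £1.23 = £12.74

£12.74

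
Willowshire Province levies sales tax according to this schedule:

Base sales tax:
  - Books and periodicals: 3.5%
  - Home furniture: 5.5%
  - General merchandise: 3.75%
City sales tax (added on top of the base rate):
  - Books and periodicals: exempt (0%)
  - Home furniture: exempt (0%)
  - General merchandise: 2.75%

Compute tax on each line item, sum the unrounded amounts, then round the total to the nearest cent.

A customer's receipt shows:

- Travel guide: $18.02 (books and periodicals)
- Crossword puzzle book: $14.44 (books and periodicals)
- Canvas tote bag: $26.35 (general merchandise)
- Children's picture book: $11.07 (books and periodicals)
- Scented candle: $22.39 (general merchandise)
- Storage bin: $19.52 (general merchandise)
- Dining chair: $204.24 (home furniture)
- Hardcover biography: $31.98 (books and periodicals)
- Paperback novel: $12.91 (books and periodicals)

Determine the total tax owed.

$18.76

Travel guide $18.02: books and periodicals → 3.5% + 0% city = 3.5% → $0.6307
Crossword puzzle book $14.44: books and periodicals → 3.5% + 0% city = 3.5% → $0.5054
Canvas tote bag $26.35: general merchandise → 3.75% + 2.75% city = 6.5% → $1.71275
Children's picture book $11.07: books and periodicals → 3.5% + 0% city = 3.5% → $0.38745
Scented candle $22.39: general merchandise → 3.75% + 2.75% city = 6.5% → $1.45535
Storage bin $19.52: general merchandise → 3.75% + 2.75% city = 6.5% → $1.2688
Dining chair $204.24: home furniture → 5.5% + 0% city = 5.5% → $11.2332
Hardcover biography $31.98: books and periodicals → 3.5% + 0% city = 3.5% → $1.1193
Paperback novel $12.91: books and periodicals → 3.5% + 0% city = 3.5% → $0.45185
Unrounded tax sum = $18.7648 → $18.76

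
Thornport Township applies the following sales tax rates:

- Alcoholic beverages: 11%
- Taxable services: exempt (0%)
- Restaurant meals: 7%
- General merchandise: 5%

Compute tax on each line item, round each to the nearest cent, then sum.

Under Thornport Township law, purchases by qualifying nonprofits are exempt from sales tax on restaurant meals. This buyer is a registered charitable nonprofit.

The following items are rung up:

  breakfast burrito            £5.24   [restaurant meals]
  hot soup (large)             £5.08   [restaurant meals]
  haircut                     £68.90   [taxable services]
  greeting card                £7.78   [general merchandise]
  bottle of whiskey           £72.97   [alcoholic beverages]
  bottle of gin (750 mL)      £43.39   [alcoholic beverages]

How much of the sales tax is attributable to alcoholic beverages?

£12.80

Bottle of whiskey £72.97: alcoholic beverages → 11% → £8.03
Bottle of gin (750 mL) £43.39: alcoholic beverages → 11% → £4.77
Tax on alcoholic beverages = £8.03 + £4.77 = £12.80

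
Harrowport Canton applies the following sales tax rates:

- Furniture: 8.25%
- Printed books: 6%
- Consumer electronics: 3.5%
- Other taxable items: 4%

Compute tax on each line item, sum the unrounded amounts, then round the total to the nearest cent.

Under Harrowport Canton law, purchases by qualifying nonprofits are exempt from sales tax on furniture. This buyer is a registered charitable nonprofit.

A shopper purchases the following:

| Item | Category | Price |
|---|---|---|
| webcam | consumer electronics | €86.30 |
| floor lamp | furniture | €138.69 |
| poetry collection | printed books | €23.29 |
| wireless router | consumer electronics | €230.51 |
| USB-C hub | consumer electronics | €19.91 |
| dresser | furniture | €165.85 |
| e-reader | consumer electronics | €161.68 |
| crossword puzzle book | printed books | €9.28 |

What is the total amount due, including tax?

€854.91

Webcam €86.30: consumer electronics → 3.5% → €3.0205
Floor lamp €138.69: furniture, buyer-exempt → 0% → €0.00
Poetry collection €23.29: printed books → 6% → €1.3974
Wireless router €230.51: consumer electronics → 3.5% → €8.06785
USB-C hub €19.91: consumer electronics → 3.5% → €0.69685
Dresser €165.85: furniture, buyer-exempt → 0% → €0.00
E-reader €161.68: consumer electronics → 3.5% → €5.6588
Crossword puzzle book €9.28: printed books → 6% → €0.5568
Subtotal = €835.51; unrounded tax = €19.3982 → €19.40; total due = €854.91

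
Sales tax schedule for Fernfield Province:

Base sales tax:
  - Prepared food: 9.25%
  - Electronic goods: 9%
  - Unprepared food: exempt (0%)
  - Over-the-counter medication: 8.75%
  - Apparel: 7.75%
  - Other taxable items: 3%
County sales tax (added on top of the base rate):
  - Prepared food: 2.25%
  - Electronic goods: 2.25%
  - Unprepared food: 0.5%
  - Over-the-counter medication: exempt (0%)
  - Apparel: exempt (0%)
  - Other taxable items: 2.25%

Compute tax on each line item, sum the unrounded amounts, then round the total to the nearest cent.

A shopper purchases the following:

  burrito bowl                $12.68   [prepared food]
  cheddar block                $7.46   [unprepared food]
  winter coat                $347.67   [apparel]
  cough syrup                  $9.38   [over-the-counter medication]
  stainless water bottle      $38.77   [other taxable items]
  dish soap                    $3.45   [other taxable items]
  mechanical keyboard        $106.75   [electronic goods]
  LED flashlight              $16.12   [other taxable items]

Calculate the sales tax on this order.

Burrito bowl $12.68: prepared food → 9.25% + 2.25% county = 11.5% → $1.4582
Cheddar block $7.46: unprepared food → 0% + 0.5% county = 0.5% → $0.0373
Winter coat $347.67: apparel → 7.75% + 0% county = 7.75% → $26.944425
Cough syrup $9.38: over-the-counter medication → 8.75% + 0% county = 8.75% → $0.82075
Stainless water bottle $38.77: other taxable items → 3% + 2.25% county = 5.25% → $2.035425
Dish soap $3.45: other taxable items → 3% + 2.25% county = 5.25% → $0.181125
Mechanical keyboard $106.75: electronic goods → 9% + 2.25% county = 11.25% → $12.009375
LED flashlight $16.12: other taxable items → 3% + 2.25% county = 5.25% → $0.8463
Unrounded tax sum = $44.3329 → $44.33

$44.33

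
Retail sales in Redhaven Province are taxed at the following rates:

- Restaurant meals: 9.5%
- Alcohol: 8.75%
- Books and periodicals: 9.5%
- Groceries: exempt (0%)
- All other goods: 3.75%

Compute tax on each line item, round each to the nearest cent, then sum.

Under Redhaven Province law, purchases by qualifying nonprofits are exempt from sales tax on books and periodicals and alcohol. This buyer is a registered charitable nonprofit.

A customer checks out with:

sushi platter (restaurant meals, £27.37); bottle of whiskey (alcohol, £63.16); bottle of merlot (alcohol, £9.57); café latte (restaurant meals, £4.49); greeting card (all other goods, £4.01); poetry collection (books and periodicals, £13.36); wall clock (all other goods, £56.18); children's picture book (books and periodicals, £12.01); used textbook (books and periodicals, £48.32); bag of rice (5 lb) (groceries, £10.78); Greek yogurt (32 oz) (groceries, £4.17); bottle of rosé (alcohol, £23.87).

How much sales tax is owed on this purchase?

£5.29

Sushi platter £27.37: restaurant meals → 9.5% → £2.60
Bottle of whiskey £63.16: alcohol, buyer-exempt → 0% → £0.00
Bottle of merlot £9.57: alcohol, buyer-exempt → 0% → £0.00
Café latte £4.49: restaurant meals → 9.5% → £0.43
Greeting card £4.01: all other goods → 3.75% → £0.15
Poetry collection £13.36: books and periodicals, buyer-exempt → 0% → £0.00
Wall clock £56.18: all other goods → 3.75% → £2.11
Children's picture book £12.01: books and periodicals, buyer-exempt → 0% → £0.00
Used textbook £48.32: books and periodicals, buyer-exempt → 0% → £0.00
Bag of rice (5 lb) £10.78: groceries → 0% → £0.00
Greek yogurt (32 oz) £4.17: groceries → 0% → £0.00
Bottle of rosé £23.87: alcohol, buyer-exempt → 0% → £0.00
Total tax = £2.60 + £0.43 + £0.15 + £2.11 = £5.29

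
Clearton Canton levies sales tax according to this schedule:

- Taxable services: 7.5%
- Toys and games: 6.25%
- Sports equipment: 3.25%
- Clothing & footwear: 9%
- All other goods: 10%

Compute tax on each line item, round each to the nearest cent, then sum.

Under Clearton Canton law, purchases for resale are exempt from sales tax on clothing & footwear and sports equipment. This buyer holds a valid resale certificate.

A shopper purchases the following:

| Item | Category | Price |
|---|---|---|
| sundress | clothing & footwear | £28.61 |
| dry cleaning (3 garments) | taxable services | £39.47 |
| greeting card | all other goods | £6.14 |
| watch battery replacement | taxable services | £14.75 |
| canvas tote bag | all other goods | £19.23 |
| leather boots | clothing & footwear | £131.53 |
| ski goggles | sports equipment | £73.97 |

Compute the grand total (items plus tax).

£320.30

Sundress £28.61: clothing & footwear, buyer-exempt → 0% → £0.00
Dry cleaning (3 garments) £39.47: taxable services → 7.5% → £2.96
Greeting card £6.14: all other goods → 10% → £0.61
Watch battery replacement £14.75: taxable services → 7.5% → £1.11
Canvas tote bag £19.23: all other goods → 10% → £1.92
Leather boots £131.53: clothing & footwear, buyer-exempt → 0% → £0.00
Ski goggles £73.97: sports equipment, buyer-exempt → 0% → £0.00
Subtotal = £313.70; tax = £6.60; total due = £320.30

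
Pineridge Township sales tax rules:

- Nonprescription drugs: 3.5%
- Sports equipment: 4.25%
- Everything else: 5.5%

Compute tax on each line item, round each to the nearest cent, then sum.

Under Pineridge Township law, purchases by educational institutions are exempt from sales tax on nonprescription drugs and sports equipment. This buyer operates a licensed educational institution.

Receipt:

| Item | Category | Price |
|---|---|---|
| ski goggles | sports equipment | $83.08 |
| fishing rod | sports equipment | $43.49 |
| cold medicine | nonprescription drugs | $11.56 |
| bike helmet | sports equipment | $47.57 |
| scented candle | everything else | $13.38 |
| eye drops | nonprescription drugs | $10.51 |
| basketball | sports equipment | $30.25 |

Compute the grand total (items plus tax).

$240.58

Ski goggles $83.08: sports equipment, buyer-exempt → 0% → $0.00
Fishing rod $43.49: sports equipment, buyer-exempt → 0% → $0.00
Cold medicine $11.56: nonprescription drugs, buyer-exempt → 0% → $0.00
Bike helmet $47.57: sports equipment, buyer-exempt → 0% → $0.00
Scented candle $13.38: everything else → 5.5% → $0.74
Eye drops $10.51: nonprescription drugs, buyer-exempt → 0% → $0.00
Basketball $30.25: sports equipment, buyer-exempt → 0% → $0.00
Subtotal = $239.84; tax = $0.74; total due = $240.58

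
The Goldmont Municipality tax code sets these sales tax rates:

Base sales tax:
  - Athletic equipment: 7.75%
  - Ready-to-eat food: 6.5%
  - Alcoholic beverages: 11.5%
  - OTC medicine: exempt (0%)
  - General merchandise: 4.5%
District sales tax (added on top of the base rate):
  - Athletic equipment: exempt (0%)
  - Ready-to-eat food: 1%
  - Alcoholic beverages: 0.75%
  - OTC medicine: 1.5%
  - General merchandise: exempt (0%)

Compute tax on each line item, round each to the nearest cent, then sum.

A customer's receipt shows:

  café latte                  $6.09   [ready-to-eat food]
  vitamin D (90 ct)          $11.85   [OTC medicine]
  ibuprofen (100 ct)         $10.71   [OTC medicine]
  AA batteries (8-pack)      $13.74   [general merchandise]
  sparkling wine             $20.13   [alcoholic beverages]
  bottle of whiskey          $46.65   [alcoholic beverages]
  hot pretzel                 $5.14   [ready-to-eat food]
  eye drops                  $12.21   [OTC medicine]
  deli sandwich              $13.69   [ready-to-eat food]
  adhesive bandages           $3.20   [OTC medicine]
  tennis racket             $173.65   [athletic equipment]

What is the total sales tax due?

Café latte $6.09: ready-to-eat food → 6.5% + 1% district = 7.5% → $0.46
Vitamin D (90 ct) $11.85: OTC medicine → 0% + 1.5% district = 1.5% → $0.18
Ibuprofen (100 ct) $10.71: OTC medicine → 0% + 1.5% district = 1.5% → $0.16
AA batteries (8-pack) $13.74: general merchandise → 4.5% + 0% district = 4.5% → $0.62
Sparkling wine $20.13: alcoholic beverages → 11.5% + 0.75% district = 12.25% → $2.47
Bottle of whiskey $46.65: alcoholic beverages → 11.5% + 0.75% district = 12.25% → $5.71
Hot pretzel $5.14: ready-to-eat food → 6.5% + 1% district = 7.5% → $0.39
Eye drops $12.21: OTC medicine → 0% + 1.5% district = 1.5% → $0.18
Deli sandwich $13.69: ready-to-eat food → 6.5% + 1% district = 7.5% → $1.03
Adhesive bandages $3.20: OTC medicine → 0% + 1.5% district = 1.5% → $0.05
Tennis racket $173.65: athletic equipment → 7.75% + 0% district = 7.75% → $13.46
Total tax = $0.46 + $0.18 + $0.16 + $0.62 + $2.47 + $5.71 + $0.39 + $0.18 + $1.03 + $0.05 + $13.46 = $24.71

$24.71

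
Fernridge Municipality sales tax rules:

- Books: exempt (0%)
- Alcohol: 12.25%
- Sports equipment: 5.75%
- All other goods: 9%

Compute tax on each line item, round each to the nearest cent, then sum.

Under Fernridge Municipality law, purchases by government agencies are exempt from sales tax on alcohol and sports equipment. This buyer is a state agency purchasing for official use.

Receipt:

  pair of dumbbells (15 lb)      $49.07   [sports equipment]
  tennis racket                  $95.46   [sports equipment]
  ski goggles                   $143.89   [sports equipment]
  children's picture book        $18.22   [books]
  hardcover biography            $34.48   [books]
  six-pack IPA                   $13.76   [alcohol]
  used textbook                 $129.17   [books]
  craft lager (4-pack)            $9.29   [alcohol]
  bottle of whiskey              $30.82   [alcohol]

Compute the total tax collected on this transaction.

$0.00

Pair of dumbbells (15 lb) $49.07: sports equipment, buyer-exempt → 0% → $0.00
Tennis racket $95.46: sports equipment, buyer-exempt → 0% → $0.00
Ski goggles $143.89: sports equipment, buyer-exempt → 0% → $0.00
Children's picture book $18.22: books → 0% → $0.00
Hardcover biography $34.48: books → 0% → $0.00
Six-pack IPA $13.76: alcohol, buyer-exempt → 0% → $0.00
Used textbook $129.17: books → 0% → $0.00
Craft lager (4-pack) $9.29: alcohol, buyer-exempt → 0% → $0.00
Bottle of whiskey $30.82: alcohol, buyer-exempt → 0% → $0.00
Total tax = $0.00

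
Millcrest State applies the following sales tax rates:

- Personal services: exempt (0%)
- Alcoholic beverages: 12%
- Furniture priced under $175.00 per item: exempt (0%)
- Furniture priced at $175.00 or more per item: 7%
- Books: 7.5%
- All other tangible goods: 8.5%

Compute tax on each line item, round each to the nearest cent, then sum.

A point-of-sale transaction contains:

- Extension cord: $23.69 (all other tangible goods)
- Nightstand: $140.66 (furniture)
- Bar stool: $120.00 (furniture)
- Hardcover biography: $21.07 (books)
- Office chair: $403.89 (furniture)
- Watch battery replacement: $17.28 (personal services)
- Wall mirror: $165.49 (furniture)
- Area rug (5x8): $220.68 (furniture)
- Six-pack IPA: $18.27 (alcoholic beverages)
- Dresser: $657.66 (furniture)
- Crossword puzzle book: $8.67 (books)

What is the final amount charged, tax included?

$1893.55

Extension cord $23.69: all other tangible goods → 8.5% → $2.01
Nightstand $140.66: furniture, under $175.00 → 0% → $0.00
Bar stool $120.00: furniture, under $175.00 → 0% → $0.00
Hardcover biography $21.07: books → 7.5% → $1.58
Office chair $403.89: furniture, $175.00 or more → 7% → $28.27
Watch battery replacement $17.28: personal services → 0% → $0.00
Wall mirror $165.49: furniture, under $175.00 → 0% → $0.00
Area rug (5x8) $220.68: furniture, $175.00 or more → 7% → $15.45
Six-pack IPA $18.27: alcoholic beverages → 12% → $2.19
Dresser $657.66: furniture, $175.00 or more → 7% → $46.04
Crossword puzzle book $8.67: books → 7.5% → $0.65
Subtotal = $1797.36; tax = $96.19; total due = $1893.55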